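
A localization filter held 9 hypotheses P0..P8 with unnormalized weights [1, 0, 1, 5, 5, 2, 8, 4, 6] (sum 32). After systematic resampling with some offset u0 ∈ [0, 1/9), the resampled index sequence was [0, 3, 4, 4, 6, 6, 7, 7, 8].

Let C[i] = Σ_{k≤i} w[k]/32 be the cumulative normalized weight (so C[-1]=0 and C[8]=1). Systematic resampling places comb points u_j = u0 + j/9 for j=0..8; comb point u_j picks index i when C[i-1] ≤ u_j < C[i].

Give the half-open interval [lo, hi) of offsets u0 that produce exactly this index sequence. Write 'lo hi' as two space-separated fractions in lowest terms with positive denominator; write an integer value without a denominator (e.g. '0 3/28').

C = [1/32, 1/32, 1/16, 7/32, 3/8, 7/16, 11/16, 13/16, 1]
j=0 picked index 0: u0 ∈ [0, 1/32)
j=1 picked index 3: u0 ∈ [-7/144, 31/288)
j=2 picked index 4: u0 ∈ [-1/288, 11/72)
j=3 picked index 4: u0 ∈ [-11/96, 1/24)
j=4 picked index 6: u0 ∈ [-1/144, 35/144)
j=5 picked index 6: u0 ∈ [-17/144, 19/144)
j=6 picked index 7: u0 ∈ [1/48, 7/48)
j=7 picked index 7: u0 ∈ [-13/144, 5/144)
j=8 picked index 8: u0 ∈ [-11/144, 1/9)
intersection: [1/48, 1/32)

1/48 1/32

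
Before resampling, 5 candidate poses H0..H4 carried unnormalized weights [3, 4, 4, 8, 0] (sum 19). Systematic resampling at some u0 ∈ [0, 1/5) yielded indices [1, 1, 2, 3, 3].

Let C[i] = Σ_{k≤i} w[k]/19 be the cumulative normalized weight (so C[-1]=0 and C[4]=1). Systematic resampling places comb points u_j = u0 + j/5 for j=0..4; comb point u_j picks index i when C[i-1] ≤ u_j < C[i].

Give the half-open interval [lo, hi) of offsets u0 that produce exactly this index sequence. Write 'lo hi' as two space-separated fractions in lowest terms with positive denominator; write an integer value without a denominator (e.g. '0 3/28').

C = [3/19, 7/19, 11/19, 1, 1]
j=0 picked index 1: u0 ∈ [3/19, 7/19)
j=1 picked index 1: u0 ∈ [-4/95, 16/95)
j=2 picked index 2: u0 ∈ [-3/95, 17/95)
j=3 picked index 3: u0 ∈ [-2/95, 2/5)
j=4 picked index 3: u0 ∈ [-21/95, 1/5)
intersection: [3/19, 16/95)

3/19 16/95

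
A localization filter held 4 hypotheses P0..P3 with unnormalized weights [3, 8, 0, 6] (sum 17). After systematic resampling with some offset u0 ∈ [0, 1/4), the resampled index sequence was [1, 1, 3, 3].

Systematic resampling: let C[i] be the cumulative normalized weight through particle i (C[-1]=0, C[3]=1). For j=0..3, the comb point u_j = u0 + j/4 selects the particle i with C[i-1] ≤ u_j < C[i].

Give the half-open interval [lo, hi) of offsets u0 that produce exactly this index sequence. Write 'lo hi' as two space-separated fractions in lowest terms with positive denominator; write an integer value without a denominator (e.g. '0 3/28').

C = [3/17, 11/17, 11/17, 1]
j=0 picked index 1: u0 ∈ [3/17, 11/17)
j=1 picked index 1: u0 ∈ [-5/68, 27/68)
j=2 picked index 3: u0 ∈ [5/34, 1/2)
j=3 picked index 3: u0 ∈ [-7/68, 1/4)
intersection: [3/17, 1/4)

3/17 1/4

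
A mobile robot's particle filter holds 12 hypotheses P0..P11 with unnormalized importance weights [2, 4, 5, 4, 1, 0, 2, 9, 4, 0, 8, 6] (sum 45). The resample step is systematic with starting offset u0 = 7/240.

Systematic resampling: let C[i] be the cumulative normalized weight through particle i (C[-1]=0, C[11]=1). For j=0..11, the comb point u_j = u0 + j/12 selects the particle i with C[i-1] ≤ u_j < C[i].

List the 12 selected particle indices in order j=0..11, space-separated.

0 1 2 3 6 7 7 8 10 10 10 11

C = [2/45, 2/15, 11/45, 1/3, 16/45, 16/45, 2/5, 3/5, 31/45, 31/45, 13/15, 1]
j=0: u_0=7/240 ∈ [0, 2/45) → index 0
j=1: u_1=9/80 ∈ [2/45, 2/15) → index 1
j=2: u_2=47/240 ∈ [2/15, 11/45) → index 2
j=3: u_3=67/240 ∈ [11/45, 1/3) → index 3
j=4: u_4=29/80 ∈ [16/45, 2/5) → index 6
j=5: u_5=107/240 ∈ [2/5, 3/5) → index 7
j=6: u_6=127/240 ∈ [2/5, 3/5) → index 7
j=7: u_7=49/80 ∈ [3/5, 31/45) → index 8
j=8: u_8=167/240 ∈ [31/45, 13/15) → index 10
j=9: u_9=187/240 ∈ [31/45, 13/15) → index 10
j=10: u_10=69/80 ∈ [31/45, 13/15) → index 10
j=11: u_11=227/240 ∈ [13/15, 1) → index 11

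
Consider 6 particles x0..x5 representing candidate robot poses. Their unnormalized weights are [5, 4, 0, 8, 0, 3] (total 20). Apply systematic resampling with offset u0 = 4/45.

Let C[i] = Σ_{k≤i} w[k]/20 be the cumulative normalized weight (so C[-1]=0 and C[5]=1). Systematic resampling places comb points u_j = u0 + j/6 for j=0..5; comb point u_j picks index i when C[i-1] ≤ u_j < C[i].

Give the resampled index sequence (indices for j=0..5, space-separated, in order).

C = [1/4, 9/20, 9/20, 17/20, 17/20, 1]
j=0: u_0=4/45 ∈ [0, 1/4) → index 0
j=1: u_1=23/90 ∈ [1/4, 9/20) → index 1
j=2: u_2=19/45 ∈ [1/4, 9/20) → index 1
j=3: u_3=53/90 ∈ [9/20, 17/20) → index 3
j=4: u_4=34/45 ∈ [9/20, 17/20) → index 3
j=5: u_5=83/90 ∈ [17/20, 1) → index 5

0 1 1 3 3 5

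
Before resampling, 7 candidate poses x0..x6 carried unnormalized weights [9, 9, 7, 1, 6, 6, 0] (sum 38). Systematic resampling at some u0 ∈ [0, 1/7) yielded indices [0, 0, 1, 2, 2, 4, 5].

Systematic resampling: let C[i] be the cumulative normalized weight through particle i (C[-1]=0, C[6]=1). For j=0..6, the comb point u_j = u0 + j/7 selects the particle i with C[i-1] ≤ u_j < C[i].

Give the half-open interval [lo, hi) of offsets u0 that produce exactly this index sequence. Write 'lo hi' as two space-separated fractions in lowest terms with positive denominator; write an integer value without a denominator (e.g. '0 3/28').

6/133 23/266

C = [9/38, 9/19, 25/38, 13/19, 16/19, 1, 1]
j=0 picked index 0: u0 ∈ [0, 9/38)
j=1 picked index 0: u0 ∈ [-1/7, 25/266)
j=2 picked index 1: u0 ∈ [-13/266, 25/133)
j=3 picked index 2: u0 ∈ [6/133, 61/266)
j=4 picked index 2: u0 ∈ [-13/133, 23/266)
j=5 picked index 4: u0 ∈ [-4/133, 17/133)
j=6 picked index 5: u0 ∈ [-2/133, 1/7)
intersection: [6/133, 23/266)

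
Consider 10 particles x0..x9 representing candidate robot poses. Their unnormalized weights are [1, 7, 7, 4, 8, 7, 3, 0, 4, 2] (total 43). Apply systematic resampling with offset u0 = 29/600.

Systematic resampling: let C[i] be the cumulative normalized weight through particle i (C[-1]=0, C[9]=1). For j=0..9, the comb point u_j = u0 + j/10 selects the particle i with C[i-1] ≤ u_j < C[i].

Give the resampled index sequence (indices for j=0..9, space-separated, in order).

1 1 2 2 4 4 5 5 6 8

C = [1/43, 8/43, 15/43, 19/43, 27/43, 34/43, 37/43, 37/43, 41/43, 1]
j=0: u_0=29/600 ∈ [1/43, 8/43) → index 1
j=1: u_1=89/600 ∈ [1/43, 8/43) → index 1
j=2: u_2=149/600 ∈ [8/43, 15/43) → index 2
j=3: u_3=209/600 ∈ [8/43, 15/43) → index 2
j=4: u_4=269/600 ∈ [19/43, 27/43) → index 4
j=5: u_5=329/600 ∈ [19/43, 27/43) → index 4
j=6: u_6=389/600 ∈ [27/43, 34/43) → index 5
j=7: u_7=449/600 ∈ [27/43, 34/43) → index 5
j=8: u_8=509/600 ∈ [34/43, 37/43) → index 6
j=9: u_9=569/600 ∈ [37/43, 41/43) → index 8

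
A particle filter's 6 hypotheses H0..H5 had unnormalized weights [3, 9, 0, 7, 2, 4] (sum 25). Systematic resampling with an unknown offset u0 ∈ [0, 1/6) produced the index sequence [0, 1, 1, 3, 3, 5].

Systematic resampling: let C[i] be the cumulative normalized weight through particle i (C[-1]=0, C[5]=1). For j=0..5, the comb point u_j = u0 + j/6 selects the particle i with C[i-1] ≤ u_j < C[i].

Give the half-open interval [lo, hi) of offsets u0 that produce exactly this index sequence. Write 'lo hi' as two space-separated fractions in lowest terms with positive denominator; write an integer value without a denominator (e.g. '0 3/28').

C = [3/25, 12/25, 12/25, 19/25, 21/25, 1]
j=0 picked index 0: u0 ∈ [0, 3/25)
j=1 picked index 1: u0 ∈ [-7/150, 47/150)
j=2 picked index 1: u0 ∈ [-16/75, 11/75)
j=3 picked index 3: u0 ∈ [-1/50, 13/50)
j=4 picked index 3: u0 ∈ [-14/75, 7/75)
j=5 picked index 5: u0 ∈ [1/150, 1/6)
intersection: [1/150, 7/75)

1/150 7/75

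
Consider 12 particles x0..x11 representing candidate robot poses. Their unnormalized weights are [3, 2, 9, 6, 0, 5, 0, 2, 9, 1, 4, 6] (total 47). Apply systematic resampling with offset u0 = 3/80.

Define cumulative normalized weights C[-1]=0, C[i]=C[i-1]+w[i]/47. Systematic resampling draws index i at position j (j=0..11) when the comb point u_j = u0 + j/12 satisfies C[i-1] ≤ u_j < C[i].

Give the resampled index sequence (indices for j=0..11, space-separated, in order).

C = [3/47, 5/47, 14/47, 20/47, 20/47, 25/47, 25/47, 27/47, 36/47, 37/47, 41/47, 1]
j=0: u_0=3/80 ∈ [0, 3/47) → index 0
j=1: u_1=29/240 ∈ [5/47, 14/47) → index 2
j=2: u_2=49/240 ∈ [5/47, 14/47) → index 2
j=3: u_3=23/80 ∈ [5/47, 14/47) → index 2
j=4: u_4=89/240 ∈ [14/47, 20/47) → index 3
j=5: u_5=109/240 ∈ [20/47, 25/47) → index 5
j=6: u_6=43/80 ∈ [25/47, 27/47) → index 7
j=7: u_7=149/240 ∈ [27/47, 36/47) → index 8
j=8: u_8=169/240 ∈ [27/47, 36/47) → index 8
j=9: u_9=63/80 ∈ [37/47, 41/47) → index 10
j=10: u_10=209/240 ∈ [37/47, 41/47) → index 10
j=11: u_11=229/240 ∈ [41/47, 1) → index 11

0 2 2 2 3 5 7 8 8 10 10 11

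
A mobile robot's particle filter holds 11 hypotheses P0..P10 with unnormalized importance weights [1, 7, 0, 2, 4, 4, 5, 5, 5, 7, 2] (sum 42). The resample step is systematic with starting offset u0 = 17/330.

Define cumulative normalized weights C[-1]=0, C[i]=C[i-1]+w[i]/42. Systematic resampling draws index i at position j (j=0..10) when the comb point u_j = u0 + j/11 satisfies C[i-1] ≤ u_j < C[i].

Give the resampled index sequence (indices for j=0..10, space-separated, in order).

C = [1/42, 4/21, 4/21, 5/21, 1/3, 3/7, 23/42, 2/3, 11/14, 20/21, 1]
j=0: u_0=17/330 ∈ [1/42, 4/21) → index 1
j=1: u_1=47/330 ∈ [1/42, 4/21) → index 1
j=2: u_2=7/30 ∈ [4/21, 5/21) → index 3
j=3: u_3=107/330 ∈ [5/21, 1/3) → index 4
j=4: u_4=137/330 ∈ [1/3, 3/7) → index 5
j=5: u_5=167/330 ∈ [3/7, 23/42) → index 6
j=6: u_6=197/330 ∈ [23/42, 2/3) → index 7
j=7: u_7=227/330 ∈ [2/3, 11/14) → index 8
j=8: u_8=257/330 ∈ [2/3, 11/14) → index 8
j=9: u_9=287/330 ∈ [11/14, 20/21) → index 9
j=10: u_10=317/330 ∈ [20/21, 1) → index 10

1 1 3 4 5 6 7 8 8 9 10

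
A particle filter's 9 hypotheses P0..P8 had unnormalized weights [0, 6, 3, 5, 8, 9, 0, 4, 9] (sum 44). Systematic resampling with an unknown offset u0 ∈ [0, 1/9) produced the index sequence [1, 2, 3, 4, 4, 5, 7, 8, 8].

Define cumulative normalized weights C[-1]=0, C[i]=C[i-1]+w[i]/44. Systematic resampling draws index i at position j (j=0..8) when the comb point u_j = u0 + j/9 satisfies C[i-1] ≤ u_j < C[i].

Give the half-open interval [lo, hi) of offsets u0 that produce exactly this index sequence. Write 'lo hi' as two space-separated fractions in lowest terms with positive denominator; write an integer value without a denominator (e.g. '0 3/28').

5/132 1/18

C = [0, 3/22, 9/44, 7/22, 1/2, 31/44, 31/44, 35/44, 1]
j=0 picked index 1: u0 ∈ [0, 3/22)
j=1 picked index 2: u0 ∈ [5/198, 37/396)
j=2 picked index 3: u0 ∈ [-7/396, 19/198)
j=3 picked index 4: u0 ∈ [-1/66, 1/6)
j=4 picked index 4: u0 ∈ [-25/198, 1/18)
j=5 picked index 5: u0 ∈ [-1/18, 59/396)
j=6 picked index 7: u0 ∈ [5/132, 17/132)
j=7 picked index 8: u0 ∈ [7/396, 2/9)
j=8 picked index 8: u0 ∈ [-37/396, 1/9)
intersection: [5/132, 1/18)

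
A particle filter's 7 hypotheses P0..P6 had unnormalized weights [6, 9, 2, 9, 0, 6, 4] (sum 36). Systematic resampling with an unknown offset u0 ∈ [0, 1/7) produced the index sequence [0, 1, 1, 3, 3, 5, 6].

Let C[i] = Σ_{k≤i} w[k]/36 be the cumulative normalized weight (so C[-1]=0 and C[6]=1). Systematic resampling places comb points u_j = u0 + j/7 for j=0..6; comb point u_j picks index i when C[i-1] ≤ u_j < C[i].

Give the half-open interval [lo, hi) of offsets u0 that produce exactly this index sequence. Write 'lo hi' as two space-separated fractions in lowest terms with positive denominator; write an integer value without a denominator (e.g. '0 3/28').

11/252 11/84

C = [1/6, 5/12, 17/36, 13/18, 13/18, 8/9, 1]
j=0 picked index 0: u0 ∈ [0, 1/6)
j=1 picked index 1: u0 ∈ [1/42, 23/84)
j=2 picked index 1: u0 ∈ [-5/42, 11/84)
j=3 picked index 3: u0 ∈ [11/252, 37/126)
j=4 picked index 3: u0 ∈ [-25/252, 19/126)
j=5 picked index 5: u0 ∈ [1/126, 11/63)
j=6 picked index 6: u0 ∈ [2/63, 1/7)
intersection: [11/252, 11/84)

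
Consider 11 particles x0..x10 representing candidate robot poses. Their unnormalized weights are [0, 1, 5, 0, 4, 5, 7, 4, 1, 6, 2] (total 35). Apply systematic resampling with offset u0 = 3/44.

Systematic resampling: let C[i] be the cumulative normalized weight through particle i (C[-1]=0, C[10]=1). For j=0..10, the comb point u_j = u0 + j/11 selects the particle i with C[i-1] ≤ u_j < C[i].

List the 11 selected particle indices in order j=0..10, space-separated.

C = [0, 1/35, 6/35, 6/35, 2/7, 3/7, 22/35, 26/35, 27/35, 33/35, 1]
j=0: u_0=3/44 ∈ [1/35, 6/35) → index 2
j=1: u_1=7/44 ∈ [1/35, 6/35) → index 2
j=2: u_2=1/4 ∈ [6/35, 2/7) → index 4
j=3: u_3=15/44 ∈ [2/7, 3/7) → index 5
j=4: u_4=19/44 ∈ [3/7, 22/35) → index 6
j=5: u_5=23/44 ∈ [3/7, 22/35) → index 6
j=6: u_6=27/44 ∈ [3/7, 22/35) → index 6
j=7: u_7=31/44 ∈ [22/35, 26/35) → index 7
j=8: u_8=35/44 ∈ [27/35, 33/35) → index 9
j=9: u_9=39/44 ∈ [27/35, 33/35) → index 9
j=10: u_10=43/44 ∈ [33/35, 1) → index 10

2 2 4 5 6 6 6 7 9 9 10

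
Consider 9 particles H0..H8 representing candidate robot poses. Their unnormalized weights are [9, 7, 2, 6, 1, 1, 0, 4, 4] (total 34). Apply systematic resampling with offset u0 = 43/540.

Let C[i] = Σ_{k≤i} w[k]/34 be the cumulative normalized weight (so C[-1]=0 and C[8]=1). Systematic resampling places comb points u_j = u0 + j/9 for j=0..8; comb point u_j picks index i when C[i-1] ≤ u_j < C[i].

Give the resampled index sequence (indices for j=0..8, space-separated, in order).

0 0 1 1 2 3 5 7 8

C = [9/34, 8/17, 9/17, 12/17, 25/34, 13/17, 13/17, 15/17, 1]
j=0: u_0=43/540 ∈ [0, 9/34) → index 0
j=1: u_1=103/540 ∈ [0, 9/34) → index 0
j=2: u_2=163/540 ∈ [9/34, 8/17) → index 1
j=3: u_3=223/540 ∈ [9/34, 8/17) → index 1
j=4: u_4=283/540 ∈ [8/17, 9/17) → index 2
j=5: u_5=343/540 ∈ [9/17, 12/17) → index 3
j=6: u_6=403/540 ∈ [25/34, 13/17) → index 5
j=7: u_7=463/540 ∈ [13/17, 15/17) → index 7
j=8: u_8=523/540 ∈ [15/17, 1) → index 8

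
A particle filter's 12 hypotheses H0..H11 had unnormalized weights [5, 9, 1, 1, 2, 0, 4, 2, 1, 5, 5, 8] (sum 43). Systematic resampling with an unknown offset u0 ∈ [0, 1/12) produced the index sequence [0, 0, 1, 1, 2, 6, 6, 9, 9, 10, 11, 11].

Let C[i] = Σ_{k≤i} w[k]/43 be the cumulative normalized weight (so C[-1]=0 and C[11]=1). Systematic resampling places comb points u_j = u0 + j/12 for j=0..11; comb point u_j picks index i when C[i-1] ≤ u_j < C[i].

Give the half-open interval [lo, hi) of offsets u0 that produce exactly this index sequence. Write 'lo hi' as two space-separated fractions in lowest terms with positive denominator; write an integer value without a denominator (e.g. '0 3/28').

1/516 1/86

C = [5/43, 14/43, 15/43, 16/43, 18/43, 18/43, 22/43, 24/43, 25/43, 30/43, 35/43, 1]
j=0 picked index 0: u0 ∈ [0, 5/43)
j=1 picked index 0: u0 ∈ [-1/12, 17/516)
j=2 picked index 1: u0 ∈ [-13/258, 41/258)
j=3 picked index 1: u0 ∈ [-23/172, 13/172)
j=4 picked index 2: u0 ∈ [-1/129, 2/129)
j=5 picked index 6: u0 ∈ [1/516, 49/516)
j=6 picked index 6: u0 ∈ [-7/86, 1/86)
j=7 picked index 9: u0 ∈ [-1/516, 59/516)
j=8 picked index 9: u0 ∈ [-11/129, 4/129)
j=9 picked index 10: u0 ∈ [-9/172, 11/172)
j=10 picked index 11: u0 ∈ [-5/258, 1/6)
j=11 picked index 11: u0 ∈ [-53/516, 1/12)
intersection: [1/516, 1/86)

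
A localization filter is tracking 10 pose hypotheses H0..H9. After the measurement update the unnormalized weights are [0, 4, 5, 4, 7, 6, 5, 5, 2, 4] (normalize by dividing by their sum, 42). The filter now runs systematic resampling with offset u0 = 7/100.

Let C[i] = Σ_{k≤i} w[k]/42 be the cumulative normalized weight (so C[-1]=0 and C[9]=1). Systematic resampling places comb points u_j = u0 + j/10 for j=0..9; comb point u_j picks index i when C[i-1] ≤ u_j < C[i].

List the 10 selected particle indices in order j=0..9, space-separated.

C = [0, 2/21, 3/14, 13/42, 10/21, 13/21, 31/42, 6/7, 19/21, 1]
j=0: u_0=7/100 ∈ [0, 2/21) → index 1
j=1: u_1=17/100 ∈ [2/21, 3/14) → index 2
j=2: u_2=27/100 ∈ [3/14, 13/42) → index 3
j=3: u_3=37/100 ∈ [13/42, 10/21) → index 4
j=4: u_4=47/100 ∈ [13/42, 10/21) → index 4
j=5: u_5=57/100 ∈ [10/21, 13/21) → index 5
j=6: u_6=67/100 ∈ [13/21, 31/42) → index 6
j=7: u_7=77/100 ∈ [31/42, 6/7) → index 7
j=8: u_8=87/100 ∈ [6/7, 19/21) → index 8
j=9: u_9=97/100 ∈ [19/21, 1) → index 9

1 2 3 4 4 5 6 7 8 9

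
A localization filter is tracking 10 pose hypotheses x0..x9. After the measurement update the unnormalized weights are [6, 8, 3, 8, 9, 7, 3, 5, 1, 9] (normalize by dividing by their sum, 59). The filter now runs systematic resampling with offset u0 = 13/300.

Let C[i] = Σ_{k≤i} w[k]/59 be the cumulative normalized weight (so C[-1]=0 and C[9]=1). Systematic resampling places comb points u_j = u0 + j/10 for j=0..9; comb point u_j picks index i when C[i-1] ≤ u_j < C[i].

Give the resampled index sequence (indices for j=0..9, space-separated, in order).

0 1 2 3 4 4 5 6 8 9

C = [6/59, 14/59, 17/59, 25/59, 34/59, 41/59, 44/59, 49/59, 50/59, 1]
j=0: u_0=13/300 ∈ [0, 6/59) → index 0
j=1: u_1=43/300 ∈ [6/59, 14/59) → index 1
j=2: u_2=73/300 ∈ [14/59, 17/59) → index 2
j=3: u_3=103/300 ∈ [17/59, 25/59) → index 3
j=4: u_4=133/300 ∈ [25/59, 34/59) → index 4
j=5: u_5=163/300 ∈ [25/59, 34/59) → index 4
j=6: u_6=193/300 ∈ [34/59, 41/59) → index 5
j=7: u_7=223/300 ∈ [41/59, 44/59) → index 6
j=8: u_8=253/300 ∈ [49/59, 50/59) → index 8
j=9: u_9=283/300 ∈ [50/59, 1) → index 9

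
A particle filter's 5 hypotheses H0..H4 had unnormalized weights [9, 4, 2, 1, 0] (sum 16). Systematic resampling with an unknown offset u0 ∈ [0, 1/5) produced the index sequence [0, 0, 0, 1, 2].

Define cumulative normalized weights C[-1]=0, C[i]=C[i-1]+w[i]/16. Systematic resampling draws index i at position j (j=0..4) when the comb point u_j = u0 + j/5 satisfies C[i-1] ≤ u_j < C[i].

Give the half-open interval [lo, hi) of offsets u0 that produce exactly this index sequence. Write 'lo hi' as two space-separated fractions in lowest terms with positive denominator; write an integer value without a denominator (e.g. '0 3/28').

C = [9/16, 13/16, 15/16, 1, 1]
j=0 picked index 0: u0 ∈ [0, 9/16)
j=1 picked index 0: u0 ∈ [-1/5, 29/80)
j=2 picked index 0: u0 ∈ [-2/5, 13/80)
j=3 picked index 1: u0 ∈ [-3/80, 17/80)
j=4 picked index 2: u0 ∈ [1/80, 11/80)
intersection: [1/80, 11/80)

1/80 11/80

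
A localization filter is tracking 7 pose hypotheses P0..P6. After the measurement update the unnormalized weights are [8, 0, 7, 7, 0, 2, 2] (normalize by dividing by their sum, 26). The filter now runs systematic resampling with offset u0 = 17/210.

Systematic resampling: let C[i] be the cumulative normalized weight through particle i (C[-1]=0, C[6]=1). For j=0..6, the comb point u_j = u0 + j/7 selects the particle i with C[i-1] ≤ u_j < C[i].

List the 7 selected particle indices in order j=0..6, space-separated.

0 0 2 2 3 3 6

C = [4/13, 4/13, 15/26, 11/13, 11/13, 12/13, 1]
j=0: u_0=17/210 ∈ [0, 4/13) → index 0
j=1: u_1=47/210 ∈ [0, 4/13) → index 0
j=2: u_2=11/30 ∈ [4/13, 15/26) → index 2
j=3: u_3=107/210 ∈ [4/13, 15/26) → index 2
j=4: u_4=137/210 ∈ [15/26, 11/13) → index 3
j=5: u_5=167/210 ∈ [15/26, 11/13) → index 3
j=6: u_6=197/210 ∈ [12/13, 1) → index 6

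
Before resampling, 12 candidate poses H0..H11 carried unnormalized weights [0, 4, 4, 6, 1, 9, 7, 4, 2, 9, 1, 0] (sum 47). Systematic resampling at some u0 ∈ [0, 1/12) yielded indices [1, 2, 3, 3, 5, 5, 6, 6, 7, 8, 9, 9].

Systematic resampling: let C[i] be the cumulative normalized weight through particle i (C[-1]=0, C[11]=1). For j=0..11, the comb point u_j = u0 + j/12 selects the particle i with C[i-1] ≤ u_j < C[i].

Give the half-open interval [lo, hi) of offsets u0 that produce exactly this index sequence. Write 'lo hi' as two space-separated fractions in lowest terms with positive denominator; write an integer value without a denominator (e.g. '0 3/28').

C = [0, 4/47, 8/47, 14/47, 15/47, 24/47, 31/47, 35/47, 37/47, 46/47, 1, 1]
j=0 picked index 1: u0 ∈ [0, 4/47)
j=1 picked index 2: u0 ∈ [1/564, 49/564)
j=2 picked index 3: u0 ∈ [1/282, 37/282)
j=3 picked index 3: u0 ∈ [-15/188, 9/188)
j=4 picked index 5: u0 ∈ [-2/141, 25/141)
j=5 picked index 5: u0 ∈ [-55/564, 53/564)
j=6 picked index 6: u0 ∈ [1/94, 15/94)
j=7 picked index 6: u0 ∈ [-41/564, 43/564)
j=8 picked index 7: u0 ∈ [-1/141, 11/141)
j=9 picked index 8: u0 ∈ [-1/188, 7/188)
j=10 picked index 9: u0 ∈ [-13/282, 41/282)
j=11 picked index 9: u0 ∈ [-73/564, 35/564)
intersection: [1/94, 7/188)

1/94 7/188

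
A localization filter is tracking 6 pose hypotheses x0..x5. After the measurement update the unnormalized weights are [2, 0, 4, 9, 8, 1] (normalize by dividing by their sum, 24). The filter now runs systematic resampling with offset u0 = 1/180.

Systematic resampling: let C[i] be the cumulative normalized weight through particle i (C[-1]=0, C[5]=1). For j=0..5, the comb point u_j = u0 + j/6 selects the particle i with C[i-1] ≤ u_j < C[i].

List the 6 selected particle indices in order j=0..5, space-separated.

0 2 3 3 4 4

C = [1/12, 1/12, 1/4, 5/8, 23/24, 1]
j=0: u_0=1/180 ∈ [0, 1/12) → index 0
j=1: u_1=31/180 ∈ [1/12, 1/4) → index 2
j=2: u_2=61/180 ∈ [1/4, 5/8) → index 3
j=3: u_3=91/180 ∈ [1/4, 5/8) → index 3
j=4: u_4=121/180 ∈ [5/8, 23/24) → index 4
j=5: u_5=151/180 ∈ [5/8, 23/24) → index 4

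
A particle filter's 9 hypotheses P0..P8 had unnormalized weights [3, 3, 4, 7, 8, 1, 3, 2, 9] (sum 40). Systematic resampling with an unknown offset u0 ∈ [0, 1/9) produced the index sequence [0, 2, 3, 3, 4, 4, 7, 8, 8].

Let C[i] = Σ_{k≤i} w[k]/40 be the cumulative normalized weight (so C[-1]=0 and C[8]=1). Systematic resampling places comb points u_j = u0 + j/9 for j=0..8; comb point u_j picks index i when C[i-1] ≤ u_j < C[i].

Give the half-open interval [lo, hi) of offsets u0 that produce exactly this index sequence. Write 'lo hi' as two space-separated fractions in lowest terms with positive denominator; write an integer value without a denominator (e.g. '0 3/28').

7/120 5/72

C = [3/40, 3/20, 1/4, 17/40, 5/8, 13/20, 29/40, 31/40, 1]
j=0 picked index 0: u0 ∈ [0, 3/40)
j=1 picked index 2: u0 ∈ [7/180, 5/36)
j=2 picked index 3: u0 ∈ [1/36, 73/360)
j=3 picked index 3: u0 ∈ [-1/12, 11/120)
j=4 picked index 4: u0 ∈ [-7/360, 13/72)
j=5 picked index 4: u0 ∈ [-47/360, 5/72)
j=6 picked index 7: u0 ∈ [7/120, 13/120)
j=7 picked index 8: u0 ∈ [-1/360, 2/9)
j=8 picked index 8: u0 ∈ [-41/360, 1/9)
intersection: [7/120, 5/72)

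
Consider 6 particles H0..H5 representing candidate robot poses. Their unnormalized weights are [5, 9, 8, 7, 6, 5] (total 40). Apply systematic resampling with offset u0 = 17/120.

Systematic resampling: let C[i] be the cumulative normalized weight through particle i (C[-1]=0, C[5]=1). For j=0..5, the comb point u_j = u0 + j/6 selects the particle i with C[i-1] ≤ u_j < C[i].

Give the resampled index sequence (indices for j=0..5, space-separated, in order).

C = [1/8, 7/20, 11/20, 29/40, 7/8, 1]
j=0: u_0=17/120 ∈ [1/8, 7/20) → index 1
j=1: u_1=37/120 ∈ [1/8, 7/20) → index 1
j=2: u_2=19/40 ∈ [7/20, 11/20) → index 2
j=3: u_3=77/120 ∈ [11/20, 29/40) → index 3
j=4: u_4=97/120 ∈ [29/40, 7/8) → index 4
j=5: u_5=39/40 ∈ [7/8, 1) → index 5

1 1 2 3 4 5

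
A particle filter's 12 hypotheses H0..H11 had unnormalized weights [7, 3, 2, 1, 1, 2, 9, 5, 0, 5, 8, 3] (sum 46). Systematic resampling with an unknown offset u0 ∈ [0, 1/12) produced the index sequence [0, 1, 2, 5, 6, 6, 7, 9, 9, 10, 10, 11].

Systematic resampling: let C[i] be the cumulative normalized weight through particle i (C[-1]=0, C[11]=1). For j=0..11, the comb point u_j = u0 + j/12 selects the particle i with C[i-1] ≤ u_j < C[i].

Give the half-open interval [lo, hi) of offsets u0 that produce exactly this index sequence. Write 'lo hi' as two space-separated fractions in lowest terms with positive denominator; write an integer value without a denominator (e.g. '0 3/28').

C = [7/46, 5/23, 6/23, 13/46, 7/23, 8/23, 25/46, 15/23, 15/23, 35/46, 43/46, 1]
j=0 picked index 0: u0 ∈ [0, 7/46)
j=1 picked index 1: u0 ∈ [19/276, 37/276)
j=2 picked index 2: u0 ∈ [7/138, 13/138)
j=3 picked index 5: u0 ∈ [5/92, 9/92)
j=4 picked index 6: u0 ∈ [1/69, 29/138)
j=5 picked index 6: u0 ∈ [-19/276, 35/276)
j=6 picked index 7: u0 ∈ [1/23, 7/46)
j=7 picked index 9: u0 ∈ [19/276, 49/276)
j=8 picked index 9: u0 ∈ [-1/69, 13/138)
j=9 picked index 10: u0 ∈ [1/92, 17/92)
j=10 picked index 10: u0 ∈ [-5/69, 7/69)
j=11 picked index 11: u0 ∈ [5/276, 1/12)
intersection: [19/276, 1/12)

19/276 1/12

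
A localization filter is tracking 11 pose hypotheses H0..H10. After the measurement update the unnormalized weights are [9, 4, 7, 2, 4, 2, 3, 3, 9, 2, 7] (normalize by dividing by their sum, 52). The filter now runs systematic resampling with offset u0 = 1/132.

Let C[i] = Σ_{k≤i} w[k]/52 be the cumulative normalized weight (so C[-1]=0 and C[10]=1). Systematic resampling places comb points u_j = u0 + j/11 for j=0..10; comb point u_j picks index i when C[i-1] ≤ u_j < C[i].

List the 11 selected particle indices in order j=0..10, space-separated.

C = [9/52, 1/4, 5/13, 11/26, 1/2, 7/13, 31/52, 17/26, 43/52, 45/52, 1]
j=0: u_0=1/132 ∈ [0, 9/52) → index 0
j=1: u_1=13/132 ∈ [0, 9/52) → index 0
j=2: u_2=25/132 ∈ [9/52, 1/4) → index 1
j=3: u_3=37/132 ∈ [1/4, 5/13) → index 2
j=4: u_4=49/132 ∈ [1/4, 5/13) → index 2
j=5: u_5=61/132 ∈ [11/26, 1/2) → index 4
j=6: u_6=73/132 ∈ [7/13, 31/52) → index 6
j=7: u_7=85/132 ∈ [31/52, 17/26) → index 7
j=8: u_8=97/132 ∈ [17/26, 43/52) → index 8
j=9: u_9=109/132 ∈ [17/26, 43/52) → index 8
j=10: u_10=11/12 ∈ [45/52, 1) → index 10

0 0 1 2 2 4 6 7 8 8 10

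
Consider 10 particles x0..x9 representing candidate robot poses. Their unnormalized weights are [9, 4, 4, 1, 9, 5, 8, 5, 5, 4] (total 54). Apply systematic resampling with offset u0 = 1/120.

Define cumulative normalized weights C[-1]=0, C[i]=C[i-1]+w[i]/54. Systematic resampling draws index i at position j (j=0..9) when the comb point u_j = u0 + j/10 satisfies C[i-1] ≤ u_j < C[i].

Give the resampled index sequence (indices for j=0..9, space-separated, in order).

C = [1/6, 13/54, 17/54, 1/3, 1/2, 16/27, 20/27, 5/6, 25/27, 1]
j=0: u_0=1/120 ∈ [0, 1/6) → index 0
j=1: u_1=13/120 ∈ [0, 1/6) → index 0
j=2: u_2=5/24 ∈ [1/6, 13/54) → index 1
j=3: u_3=37/120 ∈ [13/54, 17/54) → index 2
j=4: u_4=49/120 ∈ [1/3, 1/2) → index 4
j=5: u_5=61/120 ∈ [1/2, 16/27) → index 5
j=6: u_6=73/120 ∈ [16/27, 20/27) → index 6
j=7: u_7=17/24 ∈ [16/27, 20/27) → index 6
j=8: u_8=97/120 ∈ [20/27, 5/6) → index 7
j=9: u_9=109/120 ∈ [5/6, 25/27) → index 8

0 0 1 2 4 5 6 6 7 8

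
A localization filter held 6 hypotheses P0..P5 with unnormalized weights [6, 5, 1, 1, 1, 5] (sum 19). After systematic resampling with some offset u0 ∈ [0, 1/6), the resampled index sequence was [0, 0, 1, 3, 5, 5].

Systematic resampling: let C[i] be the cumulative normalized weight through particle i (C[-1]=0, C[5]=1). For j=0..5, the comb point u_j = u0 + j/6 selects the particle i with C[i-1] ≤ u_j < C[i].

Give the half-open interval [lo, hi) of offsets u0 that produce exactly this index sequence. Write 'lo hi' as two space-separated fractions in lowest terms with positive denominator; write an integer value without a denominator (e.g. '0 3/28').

5/38 17/114

C = [6/19, 11/19, 12/19, 13/19, 14/19, 1]
j=0 picked index 0: u0 ∈ [0, 6/19)
j=1 picked index 0: u0 ∈ [-1/6, 17/114)
j=2 picked index 1: u0 ∈ [-1/57, 14/57)
j=3 picked index 3: u0 ∈ [5/38, 7/38)
j=4 picked index 5: u0 ∈ [4/57, 1/3)
j=5 picked index 5: u0 ∈ [-11/114, 1/6)
intersection: [5/38, 17/114)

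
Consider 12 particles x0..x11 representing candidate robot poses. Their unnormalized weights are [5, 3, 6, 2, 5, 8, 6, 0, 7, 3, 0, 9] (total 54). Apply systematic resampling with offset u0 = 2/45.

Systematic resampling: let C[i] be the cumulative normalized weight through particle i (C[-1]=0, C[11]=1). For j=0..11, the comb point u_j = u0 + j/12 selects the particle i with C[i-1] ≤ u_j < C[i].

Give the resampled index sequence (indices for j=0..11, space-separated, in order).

C = [5/54, 4/27, 7/27, 8/27, 7/18, 29/54, 35/54, 35/54, 7/9, 5/6, 5/6, 1]
j=0: u_0=2/45 ∈ [0, 5/54) → index 0
j=1: u_1=23/180 ∈ [5/54, 4/27) → index 1
j=2: u_2=19/90 ∈ [4/27, 7/27) → index 2
j=3: u_3=53/180 ∈ [7/27, 8/27) → index 3
j=4: u_4=17/45 ∈ [8/27, 7/18) → index 4
j=5: u_5=83/180 ∈ [7/18, 29/54) → index 5
j=6: u_6=49/90 ∈ [29/54, 35/54) → index 6
j=7: u_7=113/180 ∈ [29/54, 35/54) → index 6
j=8: u_8=32/45 ∈ [35/54, 7/9) → index 8
j=9: u_9=143/180 ∈ [7/9, 5/6) → index 9
j=10: u_10=79/90 ∈ [5/6, 1) → index 11
j=11: u_11=173/180 ∈ [5/6, 1) → index 11

0 1 2 3 4 5 6 6 8 9 11 11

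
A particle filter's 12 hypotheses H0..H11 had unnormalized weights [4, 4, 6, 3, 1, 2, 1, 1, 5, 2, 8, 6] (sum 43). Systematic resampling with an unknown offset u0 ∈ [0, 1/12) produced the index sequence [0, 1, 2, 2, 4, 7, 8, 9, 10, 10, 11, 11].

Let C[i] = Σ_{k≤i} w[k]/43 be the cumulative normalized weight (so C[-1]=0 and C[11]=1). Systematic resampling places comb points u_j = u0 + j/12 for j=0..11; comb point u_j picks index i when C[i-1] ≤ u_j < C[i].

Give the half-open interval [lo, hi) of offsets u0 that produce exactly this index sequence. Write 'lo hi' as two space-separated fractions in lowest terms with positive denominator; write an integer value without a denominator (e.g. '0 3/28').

37/516 13/172

C = [4/43, 8/43, 14/43, 17/43, 18/43, 20/43, 21/43, 22/43, 27/43, 29/43, 37/43, 1]
j=0 picked index 0: u0 ∈ [0, 4/43)
j=1 picked index 1: u0 ∈ [5/516, 53/516)
j=2 picked index 2: u0 ∈ [5/258, 41/258)
j=3 picked index 2: u0 ∈ [-11/172, 13/172)
j=4 picked index 4: u0 ∈ [8/129, 11/129)
j=5 picked index 7: u0 ∈ [37/516, 49/516)
j=6 picked index 8: u0 ∈ [1/86, 11/86)
j=7 picked index 9: u0 ∈ [23/516, 47/516)
j=8 picked index 10: u0 ∈ [1/129, 25/129)
j=9 picked index 10: u0 ∈ [-13/172, 19/172)
j=10 picked index 11: u0 ∈ [7/258, 1/6)
j=11 picked index 11: u0 ∈ [-29/516, 1/12)
intersection: [37/516, 13/172)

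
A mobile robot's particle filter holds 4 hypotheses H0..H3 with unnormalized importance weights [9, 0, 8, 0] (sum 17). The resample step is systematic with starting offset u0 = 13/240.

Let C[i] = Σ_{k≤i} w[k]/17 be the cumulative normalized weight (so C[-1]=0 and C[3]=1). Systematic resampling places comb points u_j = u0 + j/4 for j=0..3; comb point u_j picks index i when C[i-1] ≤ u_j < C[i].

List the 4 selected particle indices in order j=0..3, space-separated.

C = [9/17, 9/17, 1, 1]
j=0: u_0=13/240 ∈ [0, 9/17) → index 0
j=1: u_1=73/240 ∈ [0, 9/17) → index 0
j=2: u_2=133/240 ∈ [9/17, 1) → index 2
j=3: u_3=193/240 ∈ [9/17, 1) → index 2

0 0 2 2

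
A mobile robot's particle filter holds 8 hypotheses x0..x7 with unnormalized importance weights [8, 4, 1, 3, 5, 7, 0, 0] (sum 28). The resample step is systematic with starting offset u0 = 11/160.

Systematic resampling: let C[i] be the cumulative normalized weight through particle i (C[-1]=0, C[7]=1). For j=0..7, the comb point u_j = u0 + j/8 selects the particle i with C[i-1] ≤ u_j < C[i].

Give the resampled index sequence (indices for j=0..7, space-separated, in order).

0 0 1 2 3 4 5 5

C = [2/7, 3/7, 13/28, 4/7, 3/4, 1, 1, 1]
j=0: u_0=11/160 ∈ [0, 2/7) → index 0
j=1: u_1=31/160 ∈ [0, 2/7) → index 0
j=2: u_2=51/160 ∈ [2/7, 3/7) → index 1
j=3: u_3=71/160 ∈ [3/7, 13/28) → index 2
j=4: u_4=91/160 ∈ [13/28, 4/7) → index 3
j=5: u_5=111/160 ∈ [4/7, 3/4) → index 4
j=6: u_6=131/160 ∈ [3/4, 1) → index 5
j=7: u_7=151/160 ∈ [3/4, 1) → index 5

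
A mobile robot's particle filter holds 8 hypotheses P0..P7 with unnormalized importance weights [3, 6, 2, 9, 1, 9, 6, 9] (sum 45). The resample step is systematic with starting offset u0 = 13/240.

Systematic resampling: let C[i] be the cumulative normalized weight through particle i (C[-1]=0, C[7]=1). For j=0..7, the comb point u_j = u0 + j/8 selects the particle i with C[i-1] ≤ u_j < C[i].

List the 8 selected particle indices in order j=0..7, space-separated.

0 1 3 3 5 6 7 7

C = [1/15, 1/5, 11/45, 4/9, 7/15, 2/3, 4/5, 1]
j=0: u_0=13/240 ∈ [0, 1/15) → index 0
j=1: u_1=43/240 ∈ [1/15, 1/5) → index 1
j=2: u_2=73/240 ∈ [11/45, 4/9) → index 3
j=3: u_3=103/240 ∈ [11/45, 4/9) → index 3
j=4: u_4=133/240 ∈ [7/15, 2/3) → index 5
j=5: u_5=163/240 ∈ [2/3, 4/5) → index 6
j=6: u_6=193/240 ∈ [4/5, 1) → index 7
j=7: u_7=223/240 ∈ [4/5, 1) → index 7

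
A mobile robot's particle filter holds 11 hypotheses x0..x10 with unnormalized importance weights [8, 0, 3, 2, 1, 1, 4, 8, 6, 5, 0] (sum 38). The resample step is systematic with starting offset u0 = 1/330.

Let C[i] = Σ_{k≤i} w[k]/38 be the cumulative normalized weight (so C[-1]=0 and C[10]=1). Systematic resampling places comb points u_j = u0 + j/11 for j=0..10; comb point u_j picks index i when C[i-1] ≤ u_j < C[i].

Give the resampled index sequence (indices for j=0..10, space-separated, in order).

C = [4/19, 4/19, 11/38, 13/38, 7/19, 15/38, 1/2, 27/38, 33/38, 1, 1]
j=0: u_0=1/330 ∈ [0, 4/19) → index 0
j=1: u_1=31/330 ∈ [0, 4/19) → index 0
j=2: u_2=61/330 ∈ [0, 4/19) → index 0
j=3: u_3=91/330 ∈ [4/19, 11/38) → index 2
j=4: u_4=11/30 ∈ [13/38, 7/19) → index 4
j=5: u_5=151/330 ∈ [15/38, 1/2) → index 6
j=6: u_6=181/330 ∈ [1/2, 27/38) → index 7
j=7: u_7=211/330 ∈ [1/2, 27/38) → index 7
j=8: u_8=241/330 ∈ [27/38, 33/38) → index 8
j=9: u_9=271/330 ∈ [27/38, 33/38) → index 8
j=10: u_10=301/330 ∈ [33/38, 1) → index 9

0 0 0 2 4 6 7 7 8 8 9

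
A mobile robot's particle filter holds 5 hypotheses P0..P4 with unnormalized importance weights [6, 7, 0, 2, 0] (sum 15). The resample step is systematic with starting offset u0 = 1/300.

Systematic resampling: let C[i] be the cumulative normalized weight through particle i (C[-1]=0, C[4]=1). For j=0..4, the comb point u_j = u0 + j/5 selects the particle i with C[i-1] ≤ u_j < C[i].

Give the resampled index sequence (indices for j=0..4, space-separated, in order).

C = [2/5, 13/15, 13/15, 1, 1]
j=0: u_0=1/300 ∈ [0, 2/5) → index 0
j=1: u_1=61/300 ∈ [0, 2/5) → index 0
j=2: u_2=121/300 ∈ [2/5, 13/15) → index 1
j=3: u_3=181/300 ∈ [2/5, 13/15) → index 1
j=4: u_4=241/300 ∈ [2/5, 13/15) → index 1

0 0 1 1 1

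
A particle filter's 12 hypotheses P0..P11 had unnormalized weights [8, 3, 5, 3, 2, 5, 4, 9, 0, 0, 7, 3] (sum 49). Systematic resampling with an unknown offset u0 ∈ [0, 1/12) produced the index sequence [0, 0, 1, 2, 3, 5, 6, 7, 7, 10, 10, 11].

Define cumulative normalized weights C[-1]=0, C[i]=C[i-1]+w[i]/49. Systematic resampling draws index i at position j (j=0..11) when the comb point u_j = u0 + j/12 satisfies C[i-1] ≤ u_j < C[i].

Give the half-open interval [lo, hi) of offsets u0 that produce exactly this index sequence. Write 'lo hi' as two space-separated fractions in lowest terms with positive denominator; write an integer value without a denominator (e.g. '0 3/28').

C = [8/49, 11/49, 16/49, 19/49, 3/7, 26/49, 30/49, 39/49, 39/49, 39/49, 46/49, 1]
j=0 picked index 0: u0 ∈ [0, 8/49)
j=1 picked index 0: u0 ∈ [-1/12, 47/588)
j=2 picked index 1: u0 ∈ [-1/294, 17/294)
j=3 picked index 2: u0 ∈ [-5/196, 15/196)
j=4 picked index 3: u0 ∈ [-1/147, 8/147)
j=5 picked index 5: u0 ∈ [1/84, 67/588)
j=6 picked index 6: u0 ∈ [3/98, 11/98)
j=7 picked index 7: u0 ∈ [17/588, 125/588)
j=8 picked index 7: u0 ∈ [-8/147, 19/147)
j=9 picked index 10: u0 ∈ [9/196, 37/196)
j=10 picked index 10: u0 ∈ [-11/294, 31/294)
j=11 picked index 11: u0 ∈ [13/588, 1/12)
intersection: [9/196, 8/147)

9/196 8/147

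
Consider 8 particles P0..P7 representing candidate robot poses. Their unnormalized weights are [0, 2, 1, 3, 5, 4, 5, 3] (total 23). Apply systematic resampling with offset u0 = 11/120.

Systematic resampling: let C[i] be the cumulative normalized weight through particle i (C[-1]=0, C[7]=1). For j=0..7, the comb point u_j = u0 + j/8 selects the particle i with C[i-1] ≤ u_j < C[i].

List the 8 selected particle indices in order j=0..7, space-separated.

C = [0, 2/23, 3/23, 6/23, 11/23, 15/23, 20/23, 1]
j=0: u_0=11/120 ∈ [2/23, 3/23) → index 2
j=1: u_1=13/60 ∈ [3/23, 6/23) → index 3
j=2: u_2=41/120 ∈ [6/23, 11/23) → index 4
j=3: u_3=7/15 ∈ [6/23, 11/23) → index 4
j=4: u_4=71/120 ∈ [11/23, 15/23) → index 5
j=5: u_5=43/60 ∈ [15/23, 20/23) → index 6
j=6: u_6=101/120 ∈ [15/23, 20/23) → index 6
j=7: u_7=29/30 ∈ [20/23, 1) → index 7

2 3 4 4 5 6 6 7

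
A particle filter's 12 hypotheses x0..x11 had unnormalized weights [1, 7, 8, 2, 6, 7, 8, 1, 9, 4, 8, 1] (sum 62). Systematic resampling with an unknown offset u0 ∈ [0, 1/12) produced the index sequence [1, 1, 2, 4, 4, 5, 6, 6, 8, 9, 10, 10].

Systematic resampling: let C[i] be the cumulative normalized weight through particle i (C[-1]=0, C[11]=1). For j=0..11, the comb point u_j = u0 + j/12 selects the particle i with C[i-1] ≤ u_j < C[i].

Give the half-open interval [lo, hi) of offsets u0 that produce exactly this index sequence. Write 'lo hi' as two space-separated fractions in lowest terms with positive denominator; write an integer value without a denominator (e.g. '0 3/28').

5/124 17/372

C = [1/62, 4/31, 8/31, 9/31, 12/31, 1/2, 39/62, 20/31, 49/62, 53/62, 61/62, 1]
j=0 picked index 1: u0 ∈ [1/62, 4/31)
j=1 picked index 1: u0 ∈ [-25/372, 17/372)
j=2 picked index 2: u0 ∈ [-7/186, 17/186)
j=3 picked index 4: u0 ∈ [5/124, 17/124)
j=4 picked index 4: u0 ∈ [-4/93, 5/93)
j=5 picked index 5: u0 ∈ [-11/372, 1/12)
j=6 picked index 6: u0 ∈ [0, 4/31)
j=7 picked index 6: u0 ∈ [-1/12, 17/372)
j=8 picked index 8: u0 ∈ [-2/93, 23/186)
j=9 picked index 9: u0 ∈ [5/124, 13/124)
j=10 picked index 10: u0 ∈ [2/93, 14/93)
j=11 picked index 10: u0 ∈ [-23/372, 25/372)
intersection: [5/124, 17/372)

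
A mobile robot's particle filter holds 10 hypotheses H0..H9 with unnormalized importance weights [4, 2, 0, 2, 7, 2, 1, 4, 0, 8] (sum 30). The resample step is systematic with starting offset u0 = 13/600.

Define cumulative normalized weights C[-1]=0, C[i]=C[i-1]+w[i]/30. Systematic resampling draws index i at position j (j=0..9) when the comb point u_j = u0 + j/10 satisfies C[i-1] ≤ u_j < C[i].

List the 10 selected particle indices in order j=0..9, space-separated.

C = [2/15, 1/5, 1/5, 4/15, 1/2, 17/30, 3/5, 11/15, 11/15, 1]
j=0: u_0=13/600 ∈ [0, 2/15) → index 0
j=1: u_1=73/600 ∈ [0, 2/15) → index 0
j=2: u_2=133/600 ∈ [1/5, 4/15) → index 3
j=3: u_3=193/600 ∈ [4/15, 1/2) → index 4
j=4: u_4=253/600 ∈ [4/15, 1/2) → index 4
j=5: u_5=313/600 ∈ [1/2, 17/30) → index 5
j=6: u_6=373/600 ∈ [3/5, 11/15) → index 7
j=7: u_7=433/600 ∈ [3/5, 11/15) → index 7
j=8: u_8=493/600 ∈ [11/15, 1) → index 9
j=9: u_9=553/600 ∈ [11/15, 1) → index 9

0 0 3 4 4 5 7 7 9 9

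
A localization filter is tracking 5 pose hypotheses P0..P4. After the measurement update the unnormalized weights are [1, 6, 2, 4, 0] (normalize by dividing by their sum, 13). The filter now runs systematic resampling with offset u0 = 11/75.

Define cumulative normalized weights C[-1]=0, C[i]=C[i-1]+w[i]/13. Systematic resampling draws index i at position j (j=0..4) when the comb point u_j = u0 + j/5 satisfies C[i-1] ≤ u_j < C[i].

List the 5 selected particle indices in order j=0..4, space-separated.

C = [1/13, 7/13, 9/13, 1, 1]
j=0: u_0=11/75 ∈ [1/13, 7/13) → index 1
j=1: u_1=26/75 ∈ [1/13, 7/13) → index 1
j=2: u_2=41/75 ∈ [7/13, 9/13) → index 2
j=3: u_3=56/75 ∈ [9/13, 1) → index 3
j=4: u_4=71/75 ∈ [9/13, 1) → index 3

1 1 2 3 3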